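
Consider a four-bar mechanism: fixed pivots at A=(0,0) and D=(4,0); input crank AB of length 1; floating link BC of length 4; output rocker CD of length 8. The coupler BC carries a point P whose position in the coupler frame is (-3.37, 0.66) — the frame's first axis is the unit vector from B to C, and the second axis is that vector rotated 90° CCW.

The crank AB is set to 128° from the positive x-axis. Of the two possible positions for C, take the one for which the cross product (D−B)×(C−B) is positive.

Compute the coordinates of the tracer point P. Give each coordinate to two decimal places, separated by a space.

0.75 -2.36

A=(0,0), D=(4.00,0)
B = A + 1.00·(cos128°, sin128°) = (-0.6157, 0.7880)
|BD| = 4.6824
circle(B,4.00) ∩ circle(D,8.00): a=-2.7843, h=2.8719
  candidates: C₊=(-2.8769,4.0875) cross=13.447; C₋=(-3.8436,-1.5743) cross=-13.447
  mode + wants cross > 0 → take C=(-2.8769,4.0875) (cross=13.447)
ex = (C−B)/|BC| = (-0.5653,0.8249); ey = (-0.8249,-0.5653)
P = B + -3.37·ex + 0.66·ey = (0.7451,-2.3649)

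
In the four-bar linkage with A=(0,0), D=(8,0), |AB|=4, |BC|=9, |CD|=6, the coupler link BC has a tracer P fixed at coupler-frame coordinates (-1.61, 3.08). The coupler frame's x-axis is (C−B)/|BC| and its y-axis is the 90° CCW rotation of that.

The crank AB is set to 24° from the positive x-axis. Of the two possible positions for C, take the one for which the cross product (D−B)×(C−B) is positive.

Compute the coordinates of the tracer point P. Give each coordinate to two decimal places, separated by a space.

A=(0,0), D=(8.00,0)
B = A + 4.00·(cos24°, sin24°) = (3.6542, 1.6269)
|BD| = 4.6404
circle(B,9.00) ∩ circle(D,6.00): a=7.1689, h=5.4412
  candidates: C₊=(12.2758,4.2093) cross=25.249; C₋=(8.4603,-5.9823) cross=-25.249
  mode + wants cross > 0 → take C=(12.2758,4.2093) (cross=25.249)
ex = (C−B)/|BC| = (0.9580,0.2869); ey = (-0.2869,0.9580)
P = B + -1.61·ex + 3.08·ey = (1.2282,4.1155)

1.23 4.12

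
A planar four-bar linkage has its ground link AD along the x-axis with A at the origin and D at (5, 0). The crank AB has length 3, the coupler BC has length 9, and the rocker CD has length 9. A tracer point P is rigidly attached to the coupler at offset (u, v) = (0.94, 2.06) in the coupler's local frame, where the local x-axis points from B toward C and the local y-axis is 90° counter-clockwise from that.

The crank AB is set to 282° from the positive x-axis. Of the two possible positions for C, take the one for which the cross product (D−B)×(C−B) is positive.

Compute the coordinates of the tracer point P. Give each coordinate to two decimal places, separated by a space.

-1.62 -2.63

A=(0,0), D=(5.00,0)
B = A + 3.00·(cos282°, sin282°) = (0.6237, -2.9344)
|BD| = 5.2690
circle(B,9.00) ∩ circle(D,9.00): a=2.6345, h=8.6058
  candidates: C₊=(-1.9809,5.6804) cross=45.344; C₋=(7.6046,-8.6149) cross=-45.344
  mode + wants cross > 0 → take C=(-1.9809,5.6804) (cross=45.344)
ex = (C−B)/|BC| = (-0.2894,0.9572); ey = (-0.9572,-0.2894)
P = B + 0.94·ex + 2.06·ey = (-1.6202,-2.6308)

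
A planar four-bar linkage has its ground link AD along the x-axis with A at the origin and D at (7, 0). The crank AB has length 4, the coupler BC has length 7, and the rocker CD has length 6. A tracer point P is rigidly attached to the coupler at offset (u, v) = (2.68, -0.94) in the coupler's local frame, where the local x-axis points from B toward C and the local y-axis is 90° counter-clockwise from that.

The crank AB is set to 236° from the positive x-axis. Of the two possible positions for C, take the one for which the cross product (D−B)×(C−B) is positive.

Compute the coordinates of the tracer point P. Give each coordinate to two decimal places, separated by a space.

0.01 -1.58

A=(0,0), D=(7.00,0)
B = A + 4.00·(cos236°, sin236°) = (-2.2368, -3.3162)
|BD| = 9.8140
circle(B,7.00) ∩ circle(D,6.00): a=5.5693, h=4.2406
  candidates: C₊=(1.5721,2.5569) cross=41.617; C₋=(4.4379,-5.4254) cross=-41.617
  mode + wants cross > 0 → take C=(1.5721,2.5569) (cross=41.617)
ex = (C−B)/|BC| = (0.5441,0.8390); ey = (-0.8390,0.5441)
P = B + 2.68·ex + -0.94·ey = (0.0101,-1.5791)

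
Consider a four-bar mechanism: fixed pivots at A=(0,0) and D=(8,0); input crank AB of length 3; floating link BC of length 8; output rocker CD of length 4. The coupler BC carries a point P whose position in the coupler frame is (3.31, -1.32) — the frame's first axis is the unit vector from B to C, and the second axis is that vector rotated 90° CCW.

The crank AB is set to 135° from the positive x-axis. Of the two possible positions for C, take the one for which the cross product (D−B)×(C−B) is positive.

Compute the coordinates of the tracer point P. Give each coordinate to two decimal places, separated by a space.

1.35 1.32

A=(0,0), D=(8.00,0)
B = A + 3.00·(cos135°, sin135°) = (-2.1213, 2.1213)
|BD| = 10.3412
circle(B,8.00) ∩ circle(D,4.00): a=7.4914, h=2.8069
  candidates: C₊=(5.7866,3.3318) cross=29.027; C₋=(4.6350,-2.1626) cross=-29.027
  mode + wants cross > 0 → take C=(5.7866,3.3318) (cross=29.027)
ex = (C−B)/|BC| = (0.9885,0.1513); ey = (-0.1513,0.9885)
P = B + 3.31·ex + -1.32·ey = (1.3503,1.3173)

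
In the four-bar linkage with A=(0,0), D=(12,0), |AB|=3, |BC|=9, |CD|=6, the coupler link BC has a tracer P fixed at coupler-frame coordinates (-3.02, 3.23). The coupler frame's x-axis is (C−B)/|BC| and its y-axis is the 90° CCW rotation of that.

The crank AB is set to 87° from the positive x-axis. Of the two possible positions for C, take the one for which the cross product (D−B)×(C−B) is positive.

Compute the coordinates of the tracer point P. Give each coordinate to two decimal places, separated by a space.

-3.54 5.41

A=(0,0), D=(12.00,0)
B = A + 3.00·(cos87°, sin87°) = (0.1570, 2.9959)
|BD| = 12.2160
circle(B,9.00) ∩ circle(D,6.00): a=7.9499, h=4.2190
  candidates: C₊=(8.8988,5.1364) cross=51.539; C₋=(6.8294,-3.0439) cross=-51.539
  mode + wants cross > 0 → take C=(8.8988,5.1364) (cross=51.539)
ex = (C−B)/|BC| = (0.9713,0.2378); ey = (-0.2378,0.9713)
P = B + -3.02·ex + 3.23·ey = (-3.5445,5.4150)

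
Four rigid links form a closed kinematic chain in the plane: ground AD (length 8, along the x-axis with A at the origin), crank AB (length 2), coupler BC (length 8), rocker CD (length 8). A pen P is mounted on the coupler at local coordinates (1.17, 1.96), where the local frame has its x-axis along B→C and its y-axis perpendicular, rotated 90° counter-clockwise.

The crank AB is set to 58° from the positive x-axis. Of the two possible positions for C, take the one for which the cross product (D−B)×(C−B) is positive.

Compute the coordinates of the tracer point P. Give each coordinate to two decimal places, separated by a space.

0.32 3.86

A=(0,0), D=(8.00,0)
B = A + 2.00·(cos58°, sin58°) = (1.0598, 1.6961)
|BD| = 7.1444
circle(B,8.00) ∩ circle(D,8.00): a=3.5722, h=7.1582
  candidates: C₊=(6.2293,7.8016) cross=51.141; C₋=(2.8306,-6.1055) cross=-51.141
  mode + wants cross > 0 → take C=(6.2293,7.8016) (cross=51.141)
ex = (C−B)/|BC| = (0.6462,0.7632); ey = (-0.7632,0.6462)
P = B + 1.17·ex + 1.96·ey = (0.3200,3.8555)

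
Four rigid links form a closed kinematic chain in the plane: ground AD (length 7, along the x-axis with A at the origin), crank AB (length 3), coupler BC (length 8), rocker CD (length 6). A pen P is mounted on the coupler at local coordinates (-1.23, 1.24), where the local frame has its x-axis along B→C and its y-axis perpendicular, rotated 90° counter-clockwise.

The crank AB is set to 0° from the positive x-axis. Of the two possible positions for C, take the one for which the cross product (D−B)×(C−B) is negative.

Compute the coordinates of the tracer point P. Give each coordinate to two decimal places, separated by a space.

A=(0,0), D=(7.00,0)
B = A + 3.00·(cos0°, sin0°) = (3.0000, 0.0000)
|BD| = 4.0000
circle(B,8.00) ∩ circle(D,6.00): a=5.5000, h=5.8095
  candidates: C₊=(8.5000,5.8095) cross=23.238; C₋=(8.5000,-5.8095) cross=-23.238
  mode - wants cross < 0 → take C=(8.5000,-5.8095) (cross=-23.238)
ex = (C−B)/|BC| = (0.6875,-0.7262); ey = (0.7262,0.6875)
P = B + -1.23·ex + 1.24·ey = (3.0548,1.7457)

3.05 1.75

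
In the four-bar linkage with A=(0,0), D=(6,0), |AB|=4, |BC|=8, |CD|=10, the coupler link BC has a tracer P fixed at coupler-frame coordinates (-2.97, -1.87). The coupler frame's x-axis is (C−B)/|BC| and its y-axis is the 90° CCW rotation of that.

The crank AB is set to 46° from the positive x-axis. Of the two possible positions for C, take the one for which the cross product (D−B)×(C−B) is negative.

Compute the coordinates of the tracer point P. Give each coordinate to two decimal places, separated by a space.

4.21 6.08

A=(0,0), D=(6.00,0)
B = A + 4.00·(cos46°, sin46°) = (2.7786, 2.8774)
|BD| = 4.3193
circle(B,8.00) ∩ circle(D,10.00): a=-2.0077, h=7.7440
  candidates: C₊=(6.4400,9.9903) cross=33.449; C₋=(-3.8775,-1.5607) cross=-33.449
  mode - wants cross < 0 → take C=(-3.8775,-1.5607) (cross=-33.449)
ex = (C−B)/|BC| = (-0.8320,-0.5548); ey = (0.5548,-0.8320)
P = B + -2.97·ex + -1.87·ey = (4.2123,6.0809)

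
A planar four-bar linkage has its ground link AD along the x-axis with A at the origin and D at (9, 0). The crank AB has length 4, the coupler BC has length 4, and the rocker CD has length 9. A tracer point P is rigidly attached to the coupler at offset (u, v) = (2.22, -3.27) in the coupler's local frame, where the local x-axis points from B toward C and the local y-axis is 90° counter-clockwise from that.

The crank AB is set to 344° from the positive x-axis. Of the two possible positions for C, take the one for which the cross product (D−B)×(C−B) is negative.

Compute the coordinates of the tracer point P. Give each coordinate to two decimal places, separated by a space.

A=(0,0), D=(9.00,0)
B = A + 4.00·(cos344°, sin344°) = (3.8450, -1.1025)
|BD| = 5.2715
circle(B,4.00) ∩ circle(D,9.00): a=-3.5294, h=1.8824
  candidates: C₊=(-0.0000,-0.0000) cross=9.923; C₋=(0.7874,-3.6815) cross=-9.923
  mode - wants cross < 0 → take C=(0.7874,-3.6815) (cross=-9.923)
ex = (C−B)/|BC| = (-0.7644,-0.6447); ey = (0.6447,-0.7644)
P = B + 2.22·ex + -3.27·ey = (0.0398,-0.0342)

0.04 -0.03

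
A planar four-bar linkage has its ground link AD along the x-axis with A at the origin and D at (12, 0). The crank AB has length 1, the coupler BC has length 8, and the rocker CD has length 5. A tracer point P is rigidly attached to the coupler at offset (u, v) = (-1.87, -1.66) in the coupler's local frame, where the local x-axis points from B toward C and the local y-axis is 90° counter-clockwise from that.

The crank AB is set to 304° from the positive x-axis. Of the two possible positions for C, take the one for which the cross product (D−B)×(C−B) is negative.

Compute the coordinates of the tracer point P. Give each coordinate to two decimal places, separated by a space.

A=(0,0), D=(12.00,0)
B = A + 1.00·(cos304°, sin304°) = (0.5592, -0.8290)
|BD| = 11.4708
circle(B,8.00) ∩ circle(D,5.00): a=7.4354, h=2.9522
  candidates: C₊=(7.7618,2.6528) cross=33.864; C₋=(8.1885,-3.2361) cross=-33.864
  mode - wants cross < 0 → take C=(8.1885,-3.2361) (cross=-33.864)
ex = (C−B)/|BC| = (0.9537,-0.3009); ey = (0.3009,0.9537)
P = B + -1.87·ex + -1.66·ey = (-1.7236,-1.8495)

-1.72 -1.85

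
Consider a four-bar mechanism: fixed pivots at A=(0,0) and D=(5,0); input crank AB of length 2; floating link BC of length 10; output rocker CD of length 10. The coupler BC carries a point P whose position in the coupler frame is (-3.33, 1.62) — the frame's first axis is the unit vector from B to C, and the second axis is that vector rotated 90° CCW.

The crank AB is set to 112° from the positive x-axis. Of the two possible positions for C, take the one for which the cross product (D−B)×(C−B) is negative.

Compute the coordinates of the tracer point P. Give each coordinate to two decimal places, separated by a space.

0.89 5.18

A=(0,0), D=(5.00,0)
B = A + 2.00·(cos112°, sin112°) = (-0.7492, 1.8544)
|BD| = 6.0409
circle(B,10.00) ∩ circle(D,10.00): a=3.0204, h=9.5329
  candidates: C₊=(5.0517,9.9999) cross=57.587; C₋=(-0.8009,-8.1455) cross=-57.587
  mode - wants cross < 0 → take C=(-0.8009,-8.1455) (cross=-57.587)
ex = (C−B)/|BC| = (-0.0052,-1.0000); ey = (1.0000,-0.0052)
P = B + -3.33·ex + 1.62·ey = (0.8880,5.1759)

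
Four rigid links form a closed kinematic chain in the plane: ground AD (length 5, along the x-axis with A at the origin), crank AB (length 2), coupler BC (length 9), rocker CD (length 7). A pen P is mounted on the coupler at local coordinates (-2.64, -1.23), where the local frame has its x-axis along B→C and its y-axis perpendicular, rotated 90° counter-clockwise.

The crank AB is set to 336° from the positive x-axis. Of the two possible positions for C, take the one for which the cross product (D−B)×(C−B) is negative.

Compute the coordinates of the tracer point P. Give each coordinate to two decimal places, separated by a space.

A=(0,0), D=(5.00,0)
B = A + 2.00·(cos336°, sin336°) = (1.8271, -0.8135)
|BD| = 3.2755
circle(B,9.00) ∩ circle(D,7.00): a=6.5225, h=6.2014
  candidates: C₊=(6.6051,6.8135) cross=20.313; C₋=(9.6853,-5.2007) cross=-20.313
  mode - wants cross < 0 → take C=(9.6853,-5.2007) (cross=-20.313)
ex = (C−B)/|BC| = (0.8731,-0.4875); ey = (0.4875,0.8731)
P = B + -2.64·ex + -1.23·ey = (-1.0776,-0.6005)

-1.08 -0.60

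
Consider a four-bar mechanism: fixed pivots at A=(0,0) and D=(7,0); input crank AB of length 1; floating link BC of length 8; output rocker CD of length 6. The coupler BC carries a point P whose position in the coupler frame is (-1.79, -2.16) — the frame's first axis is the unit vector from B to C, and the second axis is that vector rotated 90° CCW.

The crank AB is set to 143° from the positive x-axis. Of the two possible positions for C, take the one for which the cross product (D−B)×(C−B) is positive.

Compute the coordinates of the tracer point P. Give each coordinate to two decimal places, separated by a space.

A=(0,0), D=(7.00,0)
B = A + 1.00·(cos143°, sin143°) = (-0.7986, 0.6018)
|BD| = 7.8218
circle(B,8.00) ∩ circle(D,6.00): a=5.7008, h=5.6126
  candidates: C₊=(5.3171,5.7591) cross=43.901; C₋=(4.4534,-5.4328) cross=-43.901
  mode + wants cross > 0 → take C=(5.3171,5.7591) (cross=43.901)
ex = (C−B)/|BC| = (0.7645,0.6447); ey = (-0.6447,0.7645)
P = B + -1.79·ex + -2.16·ey = (-0.7745,-2.2034)

-0.77 -2.20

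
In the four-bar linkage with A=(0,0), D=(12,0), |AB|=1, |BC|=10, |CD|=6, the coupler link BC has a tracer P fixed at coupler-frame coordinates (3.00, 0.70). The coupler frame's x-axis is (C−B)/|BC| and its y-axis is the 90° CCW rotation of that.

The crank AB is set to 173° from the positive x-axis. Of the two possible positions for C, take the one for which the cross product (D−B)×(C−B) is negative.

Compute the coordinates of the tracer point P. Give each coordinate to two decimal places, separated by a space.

A=(0,0), D=(12.00,0)
B = A + 1.00·(cos173°, sin173°) = (-0.9925, 0.1219)
|BD| = 12.9931
circle(B,10.00) ∩ circle(D,6.00): a=8.9594, h=4.4417
  candidates: C₊=(8.0081,4.4794) cross=57.712; C₋=(7.9248,-4.4037) cross=-57.712
  mode - wants cross < 0 → take C=(7.9248,-4.4037) (cross=-57.712)
ex = (C−B)/|BC| = (0.8917,-0.4526); ey = (0.4526,0.8917)
P = B + 3.00·ex + 0.70·ey = (1.9994,-0.6116)

2.00 -0.61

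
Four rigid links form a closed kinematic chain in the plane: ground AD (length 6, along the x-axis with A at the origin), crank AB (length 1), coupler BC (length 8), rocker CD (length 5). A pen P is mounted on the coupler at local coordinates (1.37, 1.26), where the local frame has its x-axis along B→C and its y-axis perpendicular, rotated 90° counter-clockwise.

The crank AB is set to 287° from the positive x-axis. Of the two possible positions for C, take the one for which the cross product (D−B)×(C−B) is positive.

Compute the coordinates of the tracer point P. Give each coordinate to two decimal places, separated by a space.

0.27 0.90

A=(0,0), D=(6.00,0)
B = A + 1.00·(cos287°, sin287°) = (0.2924, -0.9563)
|BD| = 5.7872
circle(B,8.00) ∩ circle(D,5.00): a=6.2631, h=4.9773
  candidates: C₊=(5.6469,4.9875) cross=28.805; C₋=(7.2919,-4.8302) cross=-28.805
  mode + wants cross > 0 → take C=(5.6469,4.9875) (cross=28.805)
ex = (C−B)/|BC| = (0.6693,0.7430); ey = (-0.7430,0.6693)
P = B + 1.37·ex + 1.26·ey = (0.2732,0.9049)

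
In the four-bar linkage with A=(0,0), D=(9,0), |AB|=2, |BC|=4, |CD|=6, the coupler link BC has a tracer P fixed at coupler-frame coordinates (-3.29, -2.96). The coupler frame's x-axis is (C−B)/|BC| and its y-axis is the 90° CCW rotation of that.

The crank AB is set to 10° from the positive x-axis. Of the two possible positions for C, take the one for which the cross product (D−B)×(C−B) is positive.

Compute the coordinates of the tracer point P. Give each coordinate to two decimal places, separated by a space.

2.55 -4.04

A=(0,0), D=(9.00,0)
B = A + 2.00·(cos10°, sin10°) = (1.9696, 0.3473)
|BD| = 7.0390
circle(B,4.00) ∩ circle(D,6.00): a=2.0988, h=3.4051
  candidates: C₊=(4.2339,3.6447) cross=23.969; C₋=(3.8979,-3.1573) cross=-23.969
  mode + wants cross > 0 → take C=(4.2339,3.6447) (cross=23.969)
ex = (C−B)/|BC| = (0.5661,0.8244); ey = (-0.8244,0.5661)
P = B + -3.29·ex + -2.96·ey = (2.5474,-4.0404)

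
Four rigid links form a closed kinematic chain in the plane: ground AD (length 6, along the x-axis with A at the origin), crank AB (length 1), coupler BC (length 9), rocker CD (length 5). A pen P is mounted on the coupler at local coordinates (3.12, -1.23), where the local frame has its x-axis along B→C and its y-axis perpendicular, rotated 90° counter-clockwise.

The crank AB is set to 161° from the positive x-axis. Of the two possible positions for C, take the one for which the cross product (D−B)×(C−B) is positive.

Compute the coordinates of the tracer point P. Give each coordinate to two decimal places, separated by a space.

A=(0,0), D=(6.00,0)
B = A + 1.00·(cos161°, sin161°) = (-0.9455, 0.3256)
|BD| = 6.9531
circle(B,9.00) ∩ circle(D,5.00): a=7.5035, h=4.9696
  candidates: C₊=(6.7825,4.9384) cross=34.554; C₋=(6.3171,-4.9899) cross=-34.554
  mode + wants cross > 0 → take C=(6.7825,4.9384) (cross=34.554)
ex = (C−B)/|BC| = (0.8587,0.5125); ey = (-0.5125,0.8587)
P = B + 3.12·ex + -1.23·ey = (2.3639,0.8685)

2.36 0.87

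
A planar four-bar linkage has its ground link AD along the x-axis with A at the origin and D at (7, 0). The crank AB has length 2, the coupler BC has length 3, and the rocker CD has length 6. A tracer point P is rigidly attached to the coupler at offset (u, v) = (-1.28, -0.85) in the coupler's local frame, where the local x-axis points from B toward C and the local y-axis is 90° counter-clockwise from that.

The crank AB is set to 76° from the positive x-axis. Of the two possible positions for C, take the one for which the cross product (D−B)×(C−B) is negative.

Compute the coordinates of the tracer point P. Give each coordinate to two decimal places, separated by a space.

-0.60 3.02

A=(0,0), D=(7.00,0)
B = A + 2.00·(cos76°, sin76°) = (0.4838, 1.9406)
|BD| = 6.7990
circle(B,3.00) ∩ circle(D,6.00): a=1.4139, h=2.6459
  candidates: C₊=(2.5941,4.0729) cross=17.990; C₋=(1.0837,-0.9988) cross=-17.990
  mode - wants cross < 0 → take C=(1.0837,-0.9988) (cross=-17.990)
ex = (C−B)/|BC| = (0.2000,-0.9798); ey = (0.9798,0.2000)
P = B + -1.28·ex + -0.85·ey = (-0.6049,3.0248)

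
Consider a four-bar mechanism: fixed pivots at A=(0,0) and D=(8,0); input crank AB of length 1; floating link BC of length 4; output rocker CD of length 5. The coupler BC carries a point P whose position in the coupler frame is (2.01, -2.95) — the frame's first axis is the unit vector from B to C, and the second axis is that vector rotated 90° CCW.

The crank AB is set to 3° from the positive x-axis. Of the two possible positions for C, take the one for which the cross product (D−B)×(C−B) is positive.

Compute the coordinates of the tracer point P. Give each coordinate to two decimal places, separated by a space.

4.49 -0.68

A=(0,0), D=(8.00,0)
B = A + 1.00·(cos3°, sin3°) = (0.9986, 0.0523)
|BD| = 7.0016
circle(B,4.00) ∩ circle(D,5.00): a=2.8581, h=2.7985
  candidates: C₊=(3.8775,2.8294) cross=19.594; C₋=(3.8357,-2.7674) cross=-19.594
  mode + wants cross > 0 → take C=(3.8775,2.8294) (cross=19.594)
ex = (C−B)/|BC| = (0.7197,0.6943); ey = (-0.6943,0.7197)
P = B + 2.01·ex + -2.95·ey = (4.4933,-0.6754)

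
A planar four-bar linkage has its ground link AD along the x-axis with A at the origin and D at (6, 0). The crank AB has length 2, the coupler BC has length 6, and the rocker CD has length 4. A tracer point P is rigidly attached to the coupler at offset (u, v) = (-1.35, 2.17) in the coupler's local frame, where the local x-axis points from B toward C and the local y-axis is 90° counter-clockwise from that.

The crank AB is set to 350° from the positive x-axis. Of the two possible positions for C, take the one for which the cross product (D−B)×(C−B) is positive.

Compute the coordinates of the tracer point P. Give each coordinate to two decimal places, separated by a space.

A=(0,0), D=(6.00,0)
B = A + 2.00·(cos350°, sin350°) = (1.9696, -0.3473)
|BD| = 4.0453
circle(B,6.00) ∩ circle(D,4.00): a=4.4947, h=3.9747
  candidates: C₊=(6.1064,3.9986) cross=16.079; C₋=(6.7889,-3.9214) cross=-16.079
  mode + wants cross > 0 → take C=(6.1064,3.9986) (cross=16.079)
ex = (C−B)/|BC| = (0.6895,0.7243); ey = (-0.7243,0.6895)
P = B + -1.35·ex + 2.17·ey = (-0.5329,0.1710)

-0.53 0.17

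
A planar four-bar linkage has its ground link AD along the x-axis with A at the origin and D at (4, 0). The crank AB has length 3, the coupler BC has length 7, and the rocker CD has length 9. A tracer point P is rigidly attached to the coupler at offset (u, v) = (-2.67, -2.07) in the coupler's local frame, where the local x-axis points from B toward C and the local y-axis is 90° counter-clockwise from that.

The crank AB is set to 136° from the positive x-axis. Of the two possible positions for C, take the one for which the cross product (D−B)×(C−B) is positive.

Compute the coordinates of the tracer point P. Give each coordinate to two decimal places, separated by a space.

A=(0,0), D=(4.00,0)
B = A + 3.00·(cos136°, sin136°) = (-2.1580, 2.0840)
|BD| = 6.5011
circle(B,7.00) ∩ circle(D,9.00): a=0.7894, h=6.9553
  candidates: C₊=(0.8193,8.4192) cross=45.217; C₋=(-3.6399,-4.7574) cross=-45.217
  mode + wants cross > 0 → take C=(0.8193,8.4192) (cross=45.217)
ex = (C−B)/|BC| = (0.4253,0.9050); ey = (-0.9050,0.4253)
P = B + -2.67·ex + -2.07·ey = (-1.4202,-1.2129)

-1.42 -1.21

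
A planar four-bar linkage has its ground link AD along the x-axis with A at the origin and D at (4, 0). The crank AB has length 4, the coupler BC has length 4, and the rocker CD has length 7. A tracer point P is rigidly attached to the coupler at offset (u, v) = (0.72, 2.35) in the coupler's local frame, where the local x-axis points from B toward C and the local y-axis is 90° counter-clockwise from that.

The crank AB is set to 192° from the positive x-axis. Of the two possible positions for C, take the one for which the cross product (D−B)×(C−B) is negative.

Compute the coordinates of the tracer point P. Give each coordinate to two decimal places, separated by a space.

A=(0,0), D=(4.00,0)
B = A + 4.00·(cos192°, sin192°) = (-3.9126, -0.8316)
|BD| = 7.9562
circle(B,4.00) ∩ circle(D,7.00): a=1.9042, h=3.5177
  candidates: C₊=(-2.3865,2.8658) cross=27.987; C₋=(-1.6511,-4.1310) cross=-27.987
  mode - wants cross < 0 → take C=(-1.6511,-4.1310) (cross=-27.987)
ex = (C−B)/|BC| = (0.5654,-0.8248); ey = (0.8248,0.5654)
P = B + 0.72·ex + 2.35·ey = (-1.5672,-0.0969)

-1.57 -0.10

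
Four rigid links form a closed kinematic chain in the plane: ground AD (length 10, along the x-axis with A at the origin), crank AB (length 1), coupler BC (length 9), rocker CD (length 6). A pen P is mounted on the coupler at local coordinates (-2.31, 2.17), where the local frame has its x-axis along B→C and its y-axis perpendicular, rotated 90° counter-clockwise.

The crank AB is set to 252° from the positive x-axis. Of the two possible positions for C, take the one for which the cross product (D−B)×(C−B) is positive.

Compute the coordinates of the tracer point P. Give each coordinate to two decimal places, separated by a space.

A=(0,0), D=(10.00,0)
B = A + 1.00·(cos252°, sin252°) = (-0.3090, -0.9511)
|BD| = 10.3528
circle(B,9.00) ∩ circle(D,6.00): a=7.3497, h=5.1944
  candidates: C₊=(6.5324,4.8965) cross=53.776; C₋=(7.4868,-5.4483) cross=-53.776
  mode + wants cross > 0 → take C=(6.5324,4.8965) (cross=53.776)
ex = (C−B)/|BC| = (0.7602,0.6497); ey = (-0.6497,0.7602)
P = B + -2.31·ex + 2.17·ey = (-3.4749,-0.8024)

-3.47 -0.80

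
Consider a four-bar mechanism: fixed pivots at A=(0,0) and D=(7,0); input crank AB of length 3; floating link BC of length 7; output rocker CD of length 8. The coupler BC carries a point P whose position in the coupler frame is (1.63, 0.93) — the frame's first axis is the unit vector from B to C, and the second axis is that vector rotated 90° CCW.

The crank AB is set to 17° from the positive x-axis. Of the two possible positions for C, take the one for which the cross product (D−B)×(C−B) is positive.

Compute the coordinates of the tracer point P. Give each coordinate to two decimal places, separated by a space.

A=(0,0), D=(7.00,0)
B = A + 3.00·(cos17°, sin17°) = (2.8689, 0.8771)
|BD| = 4.2232
circle(B,7.00) ∩ circle(D,8.00): a=0.3357, h=6.9919
  candidates: C₊=(4.6494,7.6469) cross=29.528; C₋=(1.7451,-6.0321) cross=-29.528
  mode + wants cross > 0 → take C=(4.6494,7.6469) (cross=29.528)
ex = (C−B)/|BC| = (0.2544,0.9671); ey = (-0.9671,0.2544)
P = B + 1.63·ex + 0.93·ey = (2.3841,2.6901)

2.38 2.69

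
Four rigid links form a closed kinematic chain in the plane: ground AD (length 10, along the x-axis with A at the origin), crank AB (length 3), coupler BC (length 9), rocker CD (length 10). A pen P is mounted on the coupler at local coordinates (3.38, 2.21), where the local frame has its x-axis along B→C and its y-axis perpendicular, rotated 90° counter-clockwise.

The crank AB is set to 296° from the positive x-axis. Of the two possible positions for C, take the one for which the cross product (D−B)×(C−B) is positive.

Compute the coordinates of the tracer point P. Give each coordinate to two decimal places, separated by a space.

A=(0,0), D=(10.00,0)
B = A + 3.00·(cos296°, sin296°) = (1.3151, -2.6964)
|BD| = 9.0938
circle(B,9.00) ∩ circle(D,10.00): a=3.5023, h=8.2906
  candidates: C₊=(2.2016,6.2598) cross=75.393; C₋=(7.1181,-9.5757) cross=-75.393
  mode + wants cross > 0 → take C=(2.2016,6.2598) (cross=75.393)
ex = (C−B)/|BC| = (0.0985,0.9951); ey = (-0.9951,0.0985)
P = B + 3.38·ex + 2.21·ey = (-0.5512,0.8849)

-0.55 0.88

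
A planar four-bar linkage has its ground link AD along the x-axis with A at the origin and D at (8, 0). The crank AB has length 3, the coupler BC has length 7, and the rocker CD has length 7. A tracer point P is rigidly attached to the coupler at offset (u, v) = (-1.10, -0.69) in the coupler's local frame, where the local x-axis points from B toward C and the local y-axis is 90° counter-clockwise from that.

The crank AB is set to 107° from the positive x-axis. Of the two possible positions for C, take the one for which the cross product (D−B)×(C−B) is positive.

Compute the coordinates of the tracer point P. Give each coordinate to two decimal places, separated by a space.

A=(0,0), D=(8.00,0)
B = A + 3.00·(cos107°, sin107°) = (-0.8771, 2.8689)
|BD| = 9.3292
circle(B,7.00) ∩ circle(D,7.00): a=4.6646, h=5.2193
  candidates: C₊=(5.1665,6.4009) cross=48.692; C₋=(1.9564,-3.5320) cross=-48.692
  mode + wants cross > 0 → take C=(5.1665,6.4009) (cross=48.692)
ex = (C−B)/|BC| = (0.8634,0.5046); ey = (-0.5046,0.8634)
P = B + -1.10·ex + -0.69·ey = (-1.4787,1.7182)

-1.48 1.72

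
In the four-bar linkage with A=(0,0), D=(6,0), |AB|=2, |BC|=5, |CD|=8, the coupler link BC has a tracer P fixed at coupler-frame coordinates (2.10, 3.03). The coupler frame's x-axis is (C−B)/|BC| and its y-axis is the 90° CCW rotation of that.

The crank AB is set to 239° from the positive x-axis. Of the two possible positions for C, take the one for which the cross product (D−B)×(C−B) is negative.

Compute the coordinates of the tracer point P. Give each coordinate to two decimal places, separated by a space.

2.60 -2.38

A=(0,0), D=(6.00,0)
B = A + 2.00·(cos239°, sin239°) = (-1.0301, -1.7143)
|BD| = 7.2361
circle(B,5.00) ∩ circle(D,8.00): a=0.9232, h=4.9140
  candidates: C₊=(-1.2974,3.2785) cross=35.558; C₋=(1.0311,-6.2697) cross=-35.558
  mode - wants cross < 0 → take C=(1.0311,-6.2697) (cross=-35.558)
ex = (C−B)/|BC| = (0.4122,-0.9111); ey = (0.9111,0.4122)
P = B + 2.10·ex + 3.03·ey = (2.5962,-2.3786)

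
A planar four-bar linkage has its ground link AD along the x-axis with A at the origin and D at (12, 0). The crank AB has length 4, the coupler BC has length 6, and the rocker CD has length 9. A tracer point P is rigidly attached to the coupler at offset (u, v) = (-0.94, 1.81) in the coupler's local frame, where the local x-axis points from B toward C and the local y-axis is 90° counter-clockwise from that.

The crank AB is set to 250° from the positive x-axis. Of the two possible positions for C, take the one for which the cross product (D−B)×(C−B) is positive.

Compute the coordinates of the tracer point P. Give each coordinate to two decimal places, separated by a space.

-3.29 -3.08

A=(0,0), D=(12.00,0)
B = A + 4.00·(cos250°, sin250°) = (-1.3681, -3.7588)
|BD| = 13.8865
circle(B,6.00) ∩ circle(D,9.00): a=5.3230, h=2.7688
  candidates: C₊=(3.0067,0.3475) cross=38.449; C₋=(4.5056,-4.9834) cross=-38.449
  mode + wants cross > 0 → take C=(3.0067,0.3475) (cross=38.449)
ex = (C−B)/|BC| = (0.7291,0.6844); ey = (-0.6844,0.7291)
P = B + -0.94·ex + 1.81·ey = (-3.2922,-3.0824)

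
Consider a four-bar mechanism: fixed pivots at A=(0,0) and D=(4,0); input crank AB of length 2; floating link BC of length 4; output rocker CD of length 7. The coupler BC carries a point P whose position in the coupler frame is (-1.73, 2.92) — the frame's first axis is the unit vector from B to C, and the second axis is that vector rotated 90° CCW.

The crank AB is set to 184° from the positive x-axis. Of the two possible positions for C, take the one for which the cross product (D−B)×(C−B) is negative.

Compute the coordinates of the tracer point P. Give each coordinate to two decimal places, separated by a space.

A=(0,0), D=(4.00,0)
B = A + 2.00·(cos184°, sin184°) = (-1.9951, -0.1395)
|BD| = 5.9968
circle(B,4.00) ∩ circle(D,7.00): a=0.2469, h=3.9924
  candidates: C₊=(-1.8412,3.8575) cross=23.941; C₋=(-1.6554,-4.1251) cross=-23.941
  mode - wants cross < 0 → take C=(-1.6554,-4.1251) (cross=-23.941)
ex = (C−B)/|BC| = (0.0849,-0.9964); ey = (0.9964,0.0849)
P = B + -1.73·ex + 2.92·ey = (0.7674,1.8322)

0.77 1.83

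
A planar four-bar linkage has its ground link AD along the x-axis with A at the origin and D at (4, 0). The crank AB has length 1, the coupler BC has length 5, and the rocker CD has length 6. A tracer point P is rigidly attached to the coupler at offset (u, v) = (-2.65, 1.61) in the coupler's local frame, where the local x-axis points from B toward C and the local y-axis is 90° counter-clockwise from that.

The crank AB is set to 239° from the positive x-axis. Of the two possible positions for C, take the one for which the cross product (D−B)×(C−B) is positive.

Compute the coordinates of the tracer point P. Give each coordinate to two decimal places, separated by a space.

-2.22 -3.45

A=(0,0), D=(4.00,0)
B = A + 1.00·(cos239°, sin239°) = (-0.5150, -0.8572)
|BD| = 4.5957
circle(B,5.00) ∩ circle(D,6.00): a=1.1011, h=4.8773
  candidates: C₊=(-0.3430,4.1399) cross=22.414; C₋=(1.4764,-5.4435) cross=-22.414
  mode + wants cross > 0 → take C=(-0.3430,4.1399) (cross=22.414)
ex = (C−B)/|BC| = (0.0344,0.9994); ey = (-0.9994,0.0344)
P = B + -2.65·ex + 1.61·ey = (-2.2153,-3.4502)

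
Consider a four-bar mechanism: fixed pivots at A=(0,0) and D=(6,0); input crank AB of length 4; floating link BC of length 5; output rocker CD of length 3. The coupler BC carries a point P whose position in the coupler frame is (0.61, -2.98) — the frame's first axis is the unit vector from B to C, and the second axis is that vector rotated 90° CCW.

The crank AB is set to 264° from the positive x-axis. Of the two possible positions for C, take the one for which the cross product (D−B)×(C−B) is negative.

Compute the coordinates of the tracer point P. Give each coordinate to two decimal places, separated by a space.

1.04 -6.65

A=(0,0), D=(6.00,0)
B = A + 4.00·(cos264°, sin264°) = (-0.4181, -3.9781)
|BD| = 7.5510
circle(B,5.00) ∩ circle(D,3.00): a=4.8350, h=1.2740
  candidates: C₊=(3.0203,-0.3480) cross=9.620; C₋=(4.3627,-2.5138) cross=-9.620
  mode - wants cross < 0 → take C=(4.3627,-2.5138) (cross=-9.620)
ex = (C−B)/|BC| = (0.9562,0.2929); ey = (-0.2929,0.9562)
P = B + 0.61·ex + -2.98·ey = (1.0379,-6.6488)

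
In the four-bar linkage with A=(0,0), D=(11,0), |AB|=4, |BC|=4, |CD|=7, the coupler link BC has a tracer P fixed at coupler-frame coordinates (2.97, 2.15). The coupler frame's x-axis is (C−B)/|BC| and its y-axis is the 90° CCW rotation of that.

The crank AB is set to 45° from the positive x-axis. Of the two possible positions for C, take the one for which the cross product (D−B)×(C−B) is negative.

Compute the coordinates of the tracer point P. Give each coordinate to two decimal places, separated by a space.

A=(0,0), D=(11.00,0)
B = A + 4.00·(cos45°, sin45°) = (2.8284, 2.8284)
|BD| = 8.6472
circle(B,4.00) ∩ circle(D,7.00): a=2.4155, h=3.1883
  candidates: C₊=(6.1539,5.0513) cross=27.570; C₋=(4.0682,-0.9746) cross=-27.570
  mode - wants cross < 0 → take C=(4.0682,-0.9746) (cross=-27.570)
ex = (C−B)/|BC| = (0.3099,-0.9508); ey = (0.9508,0.3099)
P = B + 2.97·ex + 2.15·ey = (5.7931,0.6710)

5.79 0.67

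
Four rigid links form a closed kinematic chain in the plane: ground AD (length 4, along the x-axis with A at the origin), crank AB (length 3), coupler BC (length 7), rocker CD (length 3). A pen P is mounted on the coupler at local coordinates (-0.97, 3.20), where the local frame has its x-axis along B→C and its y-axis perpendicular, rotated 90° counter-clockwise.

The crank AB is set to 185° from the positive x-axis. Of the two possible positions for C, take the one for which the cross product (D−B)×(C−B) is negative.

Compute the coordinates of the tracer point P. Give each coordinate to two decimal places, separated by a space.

A=(0,0), D=(4.00,0)
B = A + 3.00·(cos185°, sin185°) = (-2.9886, -0.2615)
|BD| = 6.9935
circle(B,7.00) ∩ circle(D,3.00): a=6.3565, h=2.9316
  candidates: C₊=(3.2539,2.9057) cross=20.502; C₋=(3.4731,-2.9534) cross=-20.502
  mode - wants cross < 0 → take C=(3.4731,-2.9534) (cross=-20.502)
ex = (C−B)/|BC| = (0.9231,-0.3846); ey = (0.3846,0.9231)
P = B + -0.97·ex + 3.20·ey = (-2.6534,3.0655)

-2.65 3.07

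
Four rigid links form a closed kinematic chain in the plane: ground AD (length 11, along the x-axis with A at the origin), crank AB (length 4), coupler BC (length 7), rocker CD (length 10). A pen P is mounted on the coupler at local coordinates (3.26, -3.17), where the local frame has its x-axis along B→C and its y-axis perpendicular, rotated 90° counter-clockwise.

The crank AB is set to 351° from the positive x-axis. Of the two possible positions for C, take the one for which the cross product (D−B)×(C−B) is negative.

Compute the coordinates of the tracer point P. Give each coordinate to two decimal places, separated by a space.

1.05 -4.13

A=(0,0), D=(11.00,0)
B = A + 4.00·(cos351°, sin351°) = (3.9508, -0.6257)
|BD| = 7.0770
circle(B,7.00) ∩ circle(D,10.00): a=-0.0648, h=6.9997
  candidates: C₊=(3.2673,6.3408) cross=49.537; C₋=(4.5052,-7.6037) cross=-49.537
  mode - wants cross < 0 → take C=(4.5052,-7.6037) (cross=-49.537)
ex = (C−B)/|BC| = (0.0792,-0.9969); ey = (0.9969,0.0792)
P = B + 3.26·ex + -3.17·ey = (1.0489,-4.1266)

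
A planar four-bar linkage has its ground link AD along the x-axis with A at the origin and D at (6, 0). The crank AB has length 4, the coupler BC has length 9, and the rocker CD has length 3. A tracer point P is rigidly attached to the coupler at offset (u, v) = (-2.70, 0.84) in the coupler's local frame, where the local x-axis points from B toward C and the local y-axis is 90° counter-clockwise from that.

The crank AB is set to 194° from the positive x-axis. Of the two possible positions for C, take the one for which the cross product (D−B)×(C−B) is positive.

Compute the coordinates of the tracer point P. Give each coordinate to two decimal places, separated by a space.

-6.70 -1.25

A=(0,0), D=(6.00,0)
B = A + 4.00·(cos194°, sin194°) = (-3.8812, -0.9677)
|BD| = 9.9285
circle(B,9.00) ∩ circle(D,3.00): a=8.5902, h=2.6850
  candidates: C₊=(4.4064,2.5417) cross=26.657; C₋=(4.9298,-2.8026) cross=-26.657
  mode + wants cross > 0 → take C=(4.4064,2.5417) (cross=26.657)
ex = (C−B)/|BC| = (0.9208,0.3899); ey = (-0.3899,0.9208)
P = B + -2.70·ex + 0.84·ey = (-6.6950,-1.2470)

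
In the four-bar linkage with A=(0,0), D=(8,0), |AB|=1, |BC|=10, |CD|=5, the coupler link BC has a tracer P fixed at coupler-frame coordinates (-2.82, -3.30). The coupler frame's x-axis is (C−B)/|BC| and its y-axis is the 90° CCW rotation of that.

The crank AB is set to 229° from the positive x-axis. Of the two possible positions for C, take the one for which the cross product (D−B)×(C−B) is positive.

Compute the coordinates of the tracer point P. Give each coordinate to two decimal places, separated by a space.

-1.07 -5.08

A=(0,0), D=(8.00,0)
B = A + 1.00·(cos229°, sin229°) = (-0.6561, -0.7547)
|BD| = 8.6889
circle(B,10.00) ∩ circle(D,5.00): a=8.6603, h=4.9999
  candidates: C₊=(7.5372,4.9785) cross=43.444; C₋=(8.4058,-4.9835) cross=-43.444
  mode + wants cross > 0 → take C=(7.5372,4.9785) (cross=43.444)
ex = (C−B)/|BC| = (0.8193,0.5733); ey = (-0.5733,0.8193)
P = B + -2.82·ex + -3.30·ey = (-1.0746,-5.0753)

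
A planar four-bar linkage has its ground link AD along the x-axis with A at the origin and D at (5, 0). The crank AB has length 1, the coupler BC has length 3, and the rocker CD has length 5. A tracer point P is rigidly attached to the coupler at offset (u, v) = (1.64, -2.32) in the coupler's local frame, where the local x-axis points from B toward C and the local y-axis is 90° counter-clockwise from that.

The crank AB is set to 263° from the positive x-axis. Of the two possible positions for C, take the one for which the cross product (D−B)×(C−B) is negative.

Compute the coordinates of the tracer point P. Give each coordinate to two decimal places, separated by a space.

A=(0,0), D=(5.00,0)
B = A + 1.00·(cos263°, sin263°) = (-0.1219, -0.9925)
|BD| = 5.2172
circle(B,3.00) ∩ circle(D,5.00): a=1.0752, h=2.8007
  candidates: C₊=(0.4008,1.9616) cross=14.612; C₋=(1.4665,-3.5376) cross=-14.612
  mode - wants cross < 0 → take C=(1.4665,-3.5376) (cross=-14.612)
ex = (C−B)/|BC| = (0.5295,-0.8483); ey = (0.8483,0.5295)
P = B + 1.64·ex + -2.32·ey = (-1.2217,-3.6122)

-1.22 -3.61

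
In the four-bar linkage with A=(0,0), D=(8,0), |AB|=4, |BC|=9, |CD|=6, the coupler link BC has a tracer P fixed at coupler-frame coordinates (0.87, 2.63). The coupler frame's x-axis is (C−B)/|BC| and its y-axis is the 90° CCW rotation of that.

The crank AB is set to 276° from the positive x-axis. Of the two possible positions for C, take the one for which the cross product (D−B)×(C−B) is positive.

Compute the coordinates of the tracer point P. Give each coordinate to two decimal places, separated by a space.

-1.68 -2.17

A=(0,0), D=(8.00,0)
B = A + 4.00·(cos276°, sin276°) = (0.4181, -3.9781)
|BD| = 8.5621
circle(B,9.00) ∩ circle(D,6.00): a=6.9089, h=5.7677
  candidates: C₊=(3.8563,4.3393) cross=49.384; C₋=(9.2158,-5.8755) cross=-49.384
  mode + wants cross > 0 → take C=(3.8563,4.3393) (cross=49.384)
ex = (C−B)/|BC| = (0.3820,0.9242); ey = (-0.9242,0.3820)
P = B + 0.87·ex + 2.63·ey = (-1.6801,-2.1694)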